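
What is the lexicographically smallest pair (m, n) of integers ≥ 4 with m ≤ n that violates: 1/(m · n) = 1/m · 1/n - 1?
Substituting (4, 4) into the claim:
LHS = 1/(4 · 4) = 1/16
RHS = 1/4 · 1/4 - 1 = -15/16

Since LHS ≠ RHS, this pair disproves the claim, and no lexicographically smaller pair (m ≤ n, integers ≥ 4) does.

For instance (4, 10) is also a counterexample (LHS = 1/40, RHS = -39/40), but it's lexicographically larger.

Answer: (m, n) = (4, 4)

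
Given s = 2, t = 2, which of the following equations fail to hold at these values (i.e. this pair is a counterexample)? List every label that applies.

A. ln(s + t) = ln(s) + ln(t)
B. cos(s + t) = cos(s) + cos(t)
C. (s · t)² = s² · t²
Evaluating each claim at the given values:
A. LHS = ln(4) ≈ 1.386, RHS = 2·ln(2) ≈ 1.386 → holds here (LHS = RHS)
B. LHS = cos(4) ≈ -0.6536, RHS = 2·cos(2) ≈ -0.8323 → fails here (LHS ≠ RHS)
C. LHS = 16, RHS = 16 → holds here (LHS = RHS)

Answer: B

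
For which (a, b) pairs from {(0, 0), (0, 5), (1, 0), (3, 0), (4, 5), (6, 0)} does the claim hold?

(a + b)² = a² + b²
(0, 0), (0, 5), (1, 0), (3, 0), (6, 0)

Testing each pair:
(0, 0): LHS = 0, RHS = 0 → holds
(0, 5): LHS = 25, RHS = 25 → holds
(1, 0): LHS = 1, RHS = 1 → holds
(3, 0): LHS = 9, RHS = 9 → holds
(4, 5): LHS = 81, RHS = 41 → fails
(6, 0): LHS = 36, RHS = 36 → holds

5 of 6 pairs satisfy the claim.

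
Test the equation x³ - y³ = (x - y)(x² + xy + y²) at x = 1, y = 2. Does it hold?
Substituting x = 1, y = 2:

LHS = 1³ - 2³ = -7
RHS = (1 - 2)(1² + 1·2 + 2²) = -7

LHS = RHS, so the equation holds at this point.

Answer: Holds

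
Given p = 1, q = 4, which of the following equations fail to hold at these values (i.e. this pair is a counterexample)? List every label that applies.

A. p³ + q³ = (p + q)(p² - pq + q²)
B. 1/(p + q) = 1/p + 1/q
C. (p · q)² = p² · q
Evaluating each claim at the given values:
A. LHS = 65, RHS = 65 → holds here (LHS = RHS)
B. LHS = 1/5, RHS = 5/4 → fails here (LHS ≠ RHS)
C. LHS = 16, RHS = 4 → fails here (LHS ≠ RHS)

Answer: B, C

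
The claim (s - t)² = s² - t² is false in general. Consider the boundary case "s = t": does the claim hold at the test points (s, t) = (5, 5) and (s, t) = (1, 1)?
At (5, 5): LHS = 0, RHS = 0 → equal
At (1, 1): LHS = 0, RHS = 0 → equal

So the claim does hold at both of these boundary points, even though it is not an identity.

Answer: Yes, holds at both test points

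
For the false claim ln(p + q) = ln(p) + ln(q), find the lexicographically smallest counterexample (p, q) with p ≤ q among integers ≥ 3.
(p, q) = (3, 3)

Substituting (3, 3) into the claim:
LHS = ln(3 + 3) = ln(6) ≈ 1.792
RHS = ln(3) + ln(3) = 2·ln(3) ≈ 2.197

Since LHS ≠ RHS, this pair disproves the claim, and no lexicographically smaller pair (p ≤ q, integers ≥ 3) does.

For instance (3, 5) is also a counterexample (LHS = ln(8) ≈ 2.079, RHS = ln(3) + ln(5) ≈ 2.708), but it's lexicographically larger.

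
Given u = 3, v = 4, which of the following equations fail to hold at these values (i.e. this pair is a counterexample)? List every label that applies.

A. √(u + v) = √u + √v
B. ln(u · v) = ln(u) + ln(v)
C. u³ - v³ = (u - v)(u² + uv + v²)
Evaluating each claim at the given values:
A. LHS = √(7) ≈ 2.646, RHS = √(3) + 2 ≈ 3.732 → fails here (LHS ≠ RHS)
B. LHS = ln(12) ≈ 2.485, RHS = ln(3) + ln(4) ≈ 2.485 → holds here (LHS = RHS)
C. LHS = -37, RHS = -37 → holds here (LHS = RHS)

Answer: A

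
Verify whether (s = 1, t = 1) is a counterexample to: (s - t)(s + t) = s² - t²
No

Substituting s = 1, t = 1:
LHS = (1 - 1)(1 + 1) = 0
RHS = 1² - 1² = 0

The sides agree, so this pair does not disprove the claim.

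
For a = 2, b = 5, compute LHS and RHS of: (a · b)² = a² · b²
LHS = (2 · 5)² = 100
RHS = 2² · 5² = 100

LHS = RHS: the two sides agree.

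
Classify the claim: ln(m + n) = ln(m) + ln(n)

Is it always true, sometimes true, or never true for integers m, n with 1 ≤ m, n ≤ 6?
It holds at (m, n) = (2, 2) (both sides equal ln(4) ≈ 1.386), but fails at (m, n) = (2, 4) (LHS = ln(6) ≈ 1.792, RHS = ln(2) + ln(4) ≈ 2.079).

Answer: Sometimes true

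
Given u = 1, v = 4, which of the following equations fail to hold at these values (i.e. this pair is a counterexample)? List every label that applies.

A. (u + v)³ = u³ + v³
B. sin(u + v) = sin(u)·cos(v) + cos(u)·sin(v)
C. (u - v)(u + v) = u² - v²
A

Evaluating each claim at the given values:
A. LHS = 125, RHS = 65 → fails here (LHS ≠ RHS)
B. LHS = sin(5) ≈ -0.9589, RHS = sin(1)·cos(4) + sin(4)·cos(1) ≈ -0.9589 → holds here (LHS = RHS)
C. LHS = -15, RHS = -15 → holds here (LHS = RHS)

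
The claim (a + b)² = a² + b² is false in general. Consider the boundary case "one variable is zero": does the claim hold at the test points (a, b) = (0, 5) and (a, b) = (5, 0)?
At (0, 5): LHS = 25, RHS = 25 → equal
At (5, 0): LHS = 25, RHS = 25 → equal

So the claim does hold at both of these boundary points, even though it is not an identity.

Answer: Yes, holds at both test points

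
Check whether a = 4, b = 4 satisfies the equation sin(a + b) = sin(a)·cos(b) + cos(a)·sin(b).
Substituting a = 4, b = 4:

LHS = sin(4 + 4) = sin(8) ≈ 0.9894
RHS = sin(4)·cos(4) + cos(4)·sin(4) = 2·sin(4)·cos(4) ≈ 0.9894

LHS = RHS, so the equation holds at this point.

Answer: Holds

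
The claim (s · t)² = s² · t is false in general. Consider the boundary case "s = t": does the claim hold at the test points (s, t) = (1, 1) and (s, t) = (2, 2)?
At (1, 1): LHS = 1, RHS = 1 → equal
At (2, 2): LHS = 16 ≠ RHS = 8

Answer: Only at (1, 1)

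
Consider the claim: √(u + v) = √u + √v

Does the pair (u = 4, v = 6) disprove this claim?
Substituting u = 4, v = 6:
LHS = √(4 + 6) = √(10) ≈ 3.162
RHS = √4 + √6 = 2 + √(6) ≈ 4.449

Since LHS ≠ RHS, this pair disproves the claim.

Answer: Yes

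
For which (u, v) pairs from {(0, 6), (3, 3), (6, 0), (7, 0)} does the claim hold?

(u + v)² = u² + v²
(0, 6), (6, 0), (7, 0)

Testing each pair:
(0, 6): LHS = 36, RHS = 36 → holds
(3, 3): LHS = 36, RHS = 18 → fails
(6, 0): LHS = 36, RHS = 36 → holds
(7, 0): LHS = 49, RHS = 49 → holds

3 of 4 pairs satisfy the claim.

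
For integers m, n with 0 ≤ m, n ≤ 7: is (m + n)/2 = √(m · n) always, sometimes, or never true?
Sometimes true

It holds at (m, n) = (4, 4) (both sides equal 4), but fails at (m, n) = (2, 3) (LHS = 5/2, RHS = √(6) ≈ 2.449).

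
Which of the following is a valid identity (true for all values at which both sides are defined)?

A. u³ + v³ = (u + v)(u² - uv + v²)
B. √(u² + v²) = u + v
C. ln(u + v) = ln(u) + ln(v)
A

A: holds — e.g. at (3, 7), both sides equal 370.
B: fails at (2, 4) — LHS = 2·√(5) ≈ 4.472, RHS = 6.
C: fails at (1, 5) — LHS = ln(6) ≈ 1.792, RHS = ln(5) ≈ 1.609.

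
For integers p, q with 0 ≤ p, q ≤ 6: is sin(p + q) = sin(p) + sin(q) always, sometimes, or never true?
Sometimes true

It holds at (p, q) = (1, 0) (both sides equal sin(1) ≈ 0.8415), but fails at (p, q) = (2, 5) (LHS = sin(7) ≈ 0.657, RHS = sin(5) + sin(2) ≈ -0.04963).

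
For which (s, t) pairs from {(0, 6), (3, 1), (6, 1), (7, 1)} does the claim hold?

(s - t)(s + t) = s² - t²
All pairs

Testing each pair:
(0, 6): LHS = -36, RHS = -36 → holds
(3, 1): LHS = 8, RHS = 8 → holds
(6, 1): LHS = 35, RHS = 35 → holds
(7, 1): LHS = 48, RHS = 48 → holds

Every pair satisfies the claim.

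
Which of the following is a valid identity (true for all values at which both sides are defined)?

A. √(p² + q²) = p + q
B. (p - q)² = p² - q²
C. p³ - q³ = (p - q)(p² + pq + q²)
A: fails at (2, 5) — LHS = √(29) ≈ 5.385, RHS = 7.
B: fails at (1, 3) — LHS = 4, RHS = -8.
C: holds — e.g. at (2, 4), both sides equal -56.

Answer: C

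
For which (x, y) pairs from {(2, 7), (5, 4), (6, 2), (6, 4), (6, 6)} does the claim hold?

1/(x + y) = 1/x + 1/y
Testing each pair:
(2, 7): LHS = 1/9, RHS = 9/14 → fails
(5, 4): LHS = 1/9, RHS = 9/20 → fails
(6, 2): LHS = 1/8, RHS = 2/3 → fails
(6, 4): LHS = 1/10, RHS = 5/12 → fails
(6, 6): LHS = 1/12, RHS = 1/3 → fails

No pair satisfies the claim.

Answer: None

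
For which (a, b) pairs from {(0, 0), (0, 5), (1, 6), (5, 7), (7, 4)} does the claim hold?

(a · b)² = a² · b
(0, 0), (0, 5)

Testing each pair:
(0, 0): LHS = 0, RHS = 0 → holds
(0, 5): LHS = 0, RHS = 0 → holds
(1, 6): LHS = 36, RHS = 6 → fails
(5, 7): LHS = 1225, RHS = 175 → fails
(7, 4): LHS = 784, RHS = 196 → fails

2 of 5 pairs satisfy the claim.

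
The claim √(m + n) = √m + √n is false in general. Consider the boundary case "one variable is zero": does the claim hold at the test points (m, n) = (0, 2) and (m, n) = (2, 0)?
At (0, 2): LHS = √(2) ≈ 1.414, RHS = √(2) ≈ 1.414 → equal
At (2, 0): LHS = √(2) ≈ 1.414, RHS = √(2) ≈ 1.414 → equal

So the claim does hold at both of these boundary points, even though it is not an identity.

Answer: Yes, holds at both test points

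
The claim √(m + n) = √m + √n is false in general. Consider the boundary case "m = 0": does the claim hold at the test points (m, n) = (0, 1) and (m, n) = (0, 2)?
At (0, 1): LHS = 1, RHS = 1 → equal
At (0, 2): LHS = √(2) ≈ 1.414, RHS = √(2) ≈ 1.414 → equal

So the claim does hold at both of these boundary points, even though it is not an identity.

Answer: Yes, holds at both test points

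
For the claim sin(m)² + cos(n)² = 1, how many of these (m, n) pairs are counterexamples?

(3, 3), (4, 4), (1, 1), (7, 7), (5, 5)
Testing each pair:
(3, 3): LHS = sin(3)² + cos(3)² = 1, RHS = 1 → satisfies claim
(4, 4): LHS = cos(4)² + sin(4)² = 1, RHS = 1 → satisfies claim
(1, 1): LHS = cos(1)² + sin(1)² = 1, RHS = 1 → satisfies claim
(7, 7): LHS = sin(7)² + cos(7)² = 1, RHS = 1 → satisfies claim
(5, 5): LHS = cos(5)² + sin(5)² = 1, RHS = 1 → satisfies claim

That makes 0 counterexamples.

Answer: 0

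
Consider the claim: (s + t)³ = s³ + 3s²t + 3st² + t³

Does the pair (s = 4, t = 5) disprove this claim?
No

Substituting s = 4, t = 5:
LHS = (4 + 5)³ = 729
RHS = 4³ + 3·4²·5 + 3·4·5² + 5³ = 729

The sides agree, so this pair does not disprove the claim.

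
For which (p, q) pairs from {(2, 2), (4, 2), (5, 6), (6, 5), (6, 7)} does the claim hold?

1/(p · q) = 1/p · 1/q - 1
Testing each pair:
(2, 2): LHS = 1/4, RHS = -3/4 → fails
(4, 2): LHS = 1/8, RHS = -7/8 → fails
(5, 6): LHS = 1/30, RHS = -29/30 → fails
(6, 5): LHS = 1/30, RHS = -29/30 → fails
(6, 7): LHS = 1/42, RHS = -41/42 → fails

No pair satisfies the claim.

Answer: None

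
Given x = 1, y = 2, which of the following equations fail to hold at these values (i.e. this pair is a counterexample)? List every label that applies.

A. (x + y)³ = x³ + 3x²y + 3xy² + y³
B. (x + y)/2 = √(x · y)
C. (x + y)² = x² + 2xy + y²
Evaluating each claim at the given values:
A. LHS = 27, RHS = 27 → holds here (LHS = RHS)
B. LHS = 3/2, RHS = √(2) ≈ 1.414 → fails here (LHS ≠ RHS)
C. LHS = 9, RHS = 9 → holds here (LHS = RHS)

Answer: B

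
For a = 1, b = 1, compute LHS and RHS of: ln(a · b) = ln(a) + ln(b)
LHS = ln(1 · 1) = 0
RHS = ln(1) + ln(1) = 0

LHS = RHS: the two sides agree.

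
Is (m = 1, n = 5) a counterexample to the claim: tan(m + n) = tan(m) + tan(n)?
Substituting m = 1, n = 5:
LHS = tan(1 + 5) = tan(6) ≈ -0.291
RHS = tan(1) + tan(5) ≈ -1.823

Since LHS ≠ RHS, this pair disproves the claim.

Answer: Yes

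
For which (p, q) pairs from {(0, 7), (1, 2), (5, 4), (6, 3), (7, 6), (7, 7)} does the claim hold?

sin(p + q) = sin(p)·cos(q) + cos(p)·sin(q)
Testing each pair:
(0, 7): LHS = sin(7) ≈ 0.657, RHS = sin(7) ≈ 0.657 → holds
(1, 2): LHS = sin(3) ≈ 0.1411, RHS = sin(1)·cos(2) + sin(2)·cos(1) ≈ 0.1411 → holds
(5, 4): LHS = sin(9) ≈ 0.4121, RHS = sin(4)·cos(5) + sin(5)·cos(4) ≈ 0.4121 → holds
(6, 3): LHS = sin(9) ≈ 0.4121, RHS = sin(3)·cos(6) + sin(6)·cos(3) ≈ 0.4121 → holds
(7, 6): LHS = sin(13) ≈ 0.4202, RHS = sin(6)·cos(7) + sin(7)·cos(6) ≈ 0.4202 → holds
(7, 7): LHS = sin(14) ≈ 0.9906, RHS = 2·sin(7)·cos(7) ≈ 0.9906 → holds

Every pair satisfies the claim.

Answer: All pairs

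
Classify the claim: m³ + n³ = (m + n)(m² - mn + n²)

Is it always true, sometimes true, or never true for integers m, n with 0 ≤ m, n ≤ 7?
The identity holds for every pair in the range. For instance at (m, n) = (2, 7): both sides equal 351.

Answer: Always true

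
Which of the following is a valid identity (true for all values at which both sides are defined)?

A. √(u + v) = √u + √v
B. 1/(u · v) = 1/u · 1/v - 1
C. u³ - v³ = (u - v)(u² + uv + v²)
A: fails at (2, 7) — LHS = 3, RHS = √(2) + √(7) ≈ 4.06.
B: fails at (1, 4) — LHS = 1/4, RHS = -3/4.
C: holds — e.g. at (4, 5), both sides equal -61.

Answer: C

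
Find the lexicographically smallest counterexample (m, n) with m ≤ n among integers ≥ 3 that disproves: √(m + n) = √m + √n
Substituting (3, 3) into the claim:
LHS = √(3 + 3) = √(6) ≈ 2.449
RHS = √3 + √3 = 2·√(3) ≈ 3.464

Since LHS ≠ RHS, this pair disproves the claim, and no lexicographically smaller pair (m ≤ n, integers ≥ 3) does.

For instance (7, 10) is also a counterexample (LHS = √(17) ≈ 4.123, RHS = √(7) + √(10) ≈ 5.808), but it's lexicographically larger.

Answer: (m, n) = (3, 3)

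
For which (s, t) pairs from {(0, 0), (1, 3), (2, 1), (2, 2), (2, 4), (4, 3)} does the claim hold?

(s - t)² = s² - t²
Testing each pair:
(0, 0): LHS = 0, RHS = 0 → holds
(1, 3): LHS = 4, RHS = -8 → fails
(2, 1): LHS = 1, RHS = 3 → fails
(2, 2): LHS = 0, RHS = 0 → holds
(2, 4): LHS = 4, RHS = -12 → fails
(4, 3): LHS = 1, RHS = 7 → fails

2 of 6 pairs satisfy the claim.

Answer: (0, 0), (2, 2)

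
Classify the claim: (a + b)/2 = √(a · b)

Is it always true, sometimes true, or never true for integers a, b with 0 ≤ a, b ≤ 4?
It holds at (a, b) = (1, 1) (both sides equal 1), but fails at (a, b) = (0, 3) (LHS = 3/2, RHS = 0).

Answer: Sometimes true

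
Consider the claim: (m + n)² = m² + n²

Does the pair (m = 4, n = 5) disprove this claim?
Substituting m = 4, n = 5:
LHS = (4 + 5)² = 81
RHS = 4² + 5² = 41

Since LHS ≠ RHS, this pair disproves the claim.

Answer: Yes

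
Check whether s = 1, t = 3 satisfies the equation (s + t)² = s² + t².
Substituting s = 1, t = 3:

LHS = (1 + 3)² = 16
RHS = 1² + 3² = 10

LHS ≠ RHS, so the equation does not hold at this point.

Answer: Fails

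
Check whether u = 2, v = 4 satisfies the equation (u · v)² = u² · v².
Holds

Substituting u = 2, v = 4:

LHS = (2 · 4)² = 64
RHS = 2² · 4² = 64

LHS = RHS, so the equation holds at this point.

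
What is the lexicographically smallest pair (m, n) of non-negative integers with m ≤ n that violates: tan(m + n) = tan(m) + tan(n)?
(m, n) = (1, 1)

At (0, 7): both sides equal tan(7) ≈ 0.8714, so it holds there.

Substituting (1, 1) into the claim:
LHS = tan(1 + 1) = tan(2) ≈ -2.185
RHS = tan(1) + tan(1) = 2·tan(1) ≈ 3.115

Since LHS ≠ RHS, this pair disproves the claim, and no lexicographically smaller pair (m ≤ n, non-negative integers) does.

For instance (4, 4) is also a counterexample (LHS = tan(8) ≈ -6.8, RHS = 2·tan(4) ≈ 2.316), but it's lexicographically larger.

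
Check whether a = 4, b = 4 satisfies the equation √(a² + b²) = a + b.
Fails

Substituting a = 4, b = 4:

LHS = √(4² + 4²) = 4·√(2) ≈ 5.657
RHS = 4 + 4 = 8

LHS ≠ RHS, so the equation does not hold at this point.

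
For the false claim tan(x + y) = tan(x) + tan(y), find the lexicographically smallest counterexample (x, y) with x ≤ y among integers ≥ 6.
(x, y) = (6, 6)

Substituting (6, 6) into the claim:
LHS = tan(6 + 6) = tan(12) ≈ -0.6359
RHS = tan(6) + tan(6) = 2·tan(6) ≈ -0.582

Since LHS ≠ RHS, this pair disproves the claim, and no lexicographically smaller pair (x ≤ y, integers ≥ 6) does.

For instance (6, 8) is also a counterexample (LHS = tan(14) ≈ 7.245, RHS = tan(8) + tan(6) ≈ -7.091), but it's lexicographically larger.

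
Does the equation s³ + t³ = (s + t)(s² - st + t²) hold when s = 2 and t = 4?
Substituting s = 2, t = 4:

LHS = 2³ + 4³ = 72
RHS = (2 + 4)(2² - 2·4 + 4²) = 72

LHS = RHS, so the equation holds at this point.

Answer: Holds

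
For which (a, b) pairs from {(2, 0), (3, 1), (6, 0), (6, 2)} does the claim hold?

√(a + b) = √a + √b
Testing each pair:
(2, 0): LHS = √(2) ≈ 1.414, RHS = √(2) ≈ 1.414 → holds
(3, 1): LHS = 2, RHS = 1 + √(3) ≈ 2.732 → fails
(6, 0): LHS = √(6) ≈ 2.449, RHS = √(6) ≈ 2.449 → holds
(6, 2): LHS = 2·√(2) ≈ 2.828, RHS = √(2) + √(6) ≈ 3.864 → fails

2 of 4 pairs satisfy the claim.

Answer: (2, 0), (6, 0)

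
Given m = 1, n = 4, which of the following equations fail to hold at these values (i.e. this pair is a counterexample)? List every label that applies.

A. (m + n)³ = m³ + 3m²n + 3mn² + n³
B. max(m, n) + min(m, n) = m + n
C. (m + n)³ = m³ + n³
C

Evaluating each claim at the given values:
A. LHS = 125, RHS = 125 → holds here (LHS = RHS)
B. LHS = 5, RHS = 5 → holds here (LHS = RHS)
C. LHS = 125, RHS = 65 → fails here (LHS ≠ RHS)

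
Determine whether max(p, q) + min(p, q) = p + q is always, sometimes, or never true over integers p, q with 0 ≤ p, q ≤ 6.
The identity holds for every pair in the range. For instance at (p, q) = (5, 6): both sides equal 11.

Answer: Always true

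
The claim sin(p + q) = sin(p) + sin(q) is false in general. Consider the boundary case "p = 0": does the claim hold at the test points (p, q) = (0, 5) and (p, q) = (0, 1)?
Yes, holds at both test points

At (0, 5): LHS = sin(5) ≈ -0.9589, RHS = sin(5) ≈ -0.9589 → equal
At (0, 1): LHS = sin(1) ≈ 0.8415, RHS = sin(1) ≈ 0.8415 → equal

So the claim does hold at both of these boundary points, even though it is not an identity.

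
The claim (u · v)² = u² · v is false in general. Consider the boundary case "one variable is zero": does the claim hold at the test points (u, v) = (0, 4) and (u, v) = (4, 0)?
Yes, holds at both test points

At (0, 4): LHS = 0, RHS = 0 → equal
At (4, 0): LHS = 0, RHS = 0 → equal

So the claim does hold at both of these boundary points, even though it is not an identity.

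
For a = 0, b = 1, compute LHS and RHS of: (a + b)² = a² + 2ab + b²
LHS = (0 + 1)² = 1
RHS = 0² + 2·0·1 + 1² = 1

LHS = RHS: the two sides agree.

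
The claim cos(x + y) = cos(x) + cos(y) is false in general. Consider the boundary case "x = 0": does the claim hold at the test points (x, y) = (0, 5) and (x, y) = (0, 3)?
At (0, 5): LHS = cos(5) ≈ 0.2837 ≠ RHS = cos(5) + 1 ≈ 1.284
At (0, 3): LHS = cos(3) ≈ -0.99 ≠ RHS = cos(3) + 1 ≈ 0.01001

Answer: No, fails at both test points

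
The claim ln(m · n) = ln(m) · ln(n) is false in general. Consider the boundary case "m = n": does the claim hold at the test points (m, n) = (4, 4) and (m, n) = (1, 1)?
Only at (1, 1)

At (4, 4): LHS = ln(16) ≈ 2.773 ≠ RHS = ln(4)² ≈ 1.922
At (1, 1): LHS = 0, RHS = 0 → equal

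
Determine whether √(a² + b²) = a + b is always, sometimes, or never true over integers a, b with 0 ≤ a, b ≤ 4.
Sometimes true

It holds at (a, b) = (0, 2) (both sides equal 2), but fails at (a, b) = (3, 3) (LHS = 3·√(2) ≈ 4.243, RHS = 6).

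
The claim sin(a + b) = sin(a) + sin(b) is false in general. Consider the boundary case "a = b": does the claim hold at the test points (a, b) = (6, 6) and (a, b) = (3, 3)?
No, fails at both test points

At (6, 6): LHS = sin(12) ≈ -0.5366 ≠ RHS = 2·sin(6) ≈ -0.5588
At (3, 3): LHS = sin(6) ≈ -0.2794 ≠ RHS = 2·sin(3) ≈ 0.2822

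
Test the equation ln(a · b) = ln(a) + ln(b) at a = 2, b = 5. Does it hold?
Substituting a = 2, b = 5:

LHS = ln(2 · 5) = ln(10) ≈ 2.303
RHS = ln(2) + ln(5) ≈ 2.303

LHS = RHS, so the equation holds at this point.

Answer: Holds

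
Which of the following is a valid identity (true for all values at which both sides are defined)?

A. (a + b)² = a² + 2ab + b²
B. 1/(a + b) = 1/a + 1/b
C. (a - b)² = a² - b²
A: holds — e.g. at (1, 5), both sides equal 36.
B: fails at (1, 2) — LHS = 1/3, RHS = 3/2.
C: fails at (1, 3) — LHS = 4, RHS = -8.

Answer: A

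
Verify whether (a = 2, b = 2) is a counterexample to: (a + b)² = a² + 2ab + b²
Substituting a = 2, b = 2:
LHS = (2 + 2)² = 16
RHS = 2² + 2·2·2 + 2² = 16

The sides agree, so this pair does not disprove the claim.

Answer: No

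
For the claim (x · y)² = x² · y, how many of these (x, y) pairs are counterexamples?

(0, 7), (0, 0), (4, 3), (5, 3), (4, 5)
Testing each pair:
(0, 7): LHS = 0, RHS = 0 → satisfies claim
(0, 0): LHS = 0, RHS = 0 → satisfies claim
(4, 3): LHS = 144, RHS = 48 → counterexample
(5, 3): LHS = 225, RHS = 75 → counterexample
(4, 5): LHS = 400, RHS = 80 → counterexample

That makes 3 counterexamples.

Answer: 3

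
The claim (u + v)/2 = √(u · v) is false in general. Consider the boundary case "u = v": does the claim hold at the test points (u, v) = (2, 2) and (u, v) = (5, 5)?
Yes, holds at both test points

At (2, 2): LHS = 2, RHS = 2 → equal
At (5, 5): LHS = 5, RHS = 5 → equal

So the claim does hold at both of these boundary points, even though it is not an identity.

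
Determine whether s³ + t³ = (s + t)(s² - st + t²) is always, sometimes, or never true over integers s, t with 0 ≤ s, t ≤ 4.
Always true

The identity holds for every pair in the range. For instance at (s, t) = (0, 4): both sides equal 64.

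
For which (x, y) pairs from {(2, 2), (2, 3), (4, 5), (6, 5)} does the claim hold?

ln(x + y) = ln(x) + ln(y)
Testing each pair:
(2, 2): LHS = ln(4) ≈ 1.386, RHS = 2·ln(2) ≈ 1.386 → holds
(2, 3): LHS = ln(5) ≈ 1.609, RHS = ln(2) + ln(3) ≈ 1.792 → fails
(4, 5): LHS = ln(9) ≈ 2.197, RHS = ln(4) + ln(5) ≈ 2.996 → fails
(6, 5): LHS = ln(11) ≈ 2.398, RHS = ln(5) + ln(6) ≈ 3.401 → fails

1 of 4 pairs satisfies the claim.

Answer: (2, 2)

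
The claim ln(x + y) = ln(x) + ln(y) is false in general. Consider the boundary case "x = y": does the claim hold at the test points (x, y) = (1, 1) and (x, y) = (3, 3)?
At (1, 1): LHS = ln(2) ≈ 0.6931 ≠ RHS = 0
At (3, 3): LHS = ln(6) ≈ 1.792 ≠ RHS = 2·ln(3) ≈ 2.197

Answer: No, fails at both test points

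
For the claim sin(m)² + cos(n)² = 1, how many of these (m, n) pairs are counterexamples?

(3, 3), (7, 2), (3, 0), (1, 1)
2

Testing each pair:
(3, 3): LHS = sin(3)² + cos(3)² = 1, RHS = 1 → satisfies claim
(7, 2): LHS = cos(2)² + sin(7)² ≈ 0.6048, RHS = 1 → counterexample
(3, 0): LHS = sin(3)² + 1 ≈ 1.02, RHS = 1 → counterexample
(1, 1): LHS = cos(1)² + sin(1)² = 1, RHS = 1 → satisfies claim

That makes 2 counterexamples.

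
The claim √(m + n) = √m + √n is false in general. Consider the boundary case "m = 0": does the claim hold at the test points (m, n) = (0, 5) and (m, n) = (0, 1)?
At (0, 5): LHS = √(5) ≈ 2.236, RHS = √(5) ≈ 2.236 → equal
At (0, 1): LHS = 1, RHS = 1 → equal

So the claim does hold at both of these boundary points, even though it is not an identity.

Answer: Yes, holds at both test points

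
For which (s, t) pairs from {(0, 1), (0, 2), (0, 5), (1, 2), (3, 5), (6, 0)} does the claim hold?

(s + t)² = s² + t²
(0, 1), (0, 2), (0, 5), (6, 0)

Testing each pair:
(0, 1): LHS = 1, RHS = 1 → holds
(0, 2): LHS = 4, RHS = 4 → holds
(0, 5): LHS = 25, RHS = 25 → holds
(1, 2): LHS = 9, RHS = 5 → fails
(3, 5): LHS = 64, RHS = 34 → fails
(6, 0): LHS = 36, RHS = 36 → holds

4 of 6 pairs satisfy the claim.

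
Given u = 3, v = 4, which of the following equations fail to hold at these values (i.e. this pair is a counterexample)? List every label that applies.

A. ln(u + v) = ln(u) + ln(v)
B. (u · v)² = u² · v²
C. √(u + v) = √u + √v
A, C

Evaluating each claim at the given values:
A. LHS = ln(7) ≈ 1.946, RHS = ln(3) + ln(4) ≈ 2.485 → fails here (LHS ≠ RHS)
B. LHS = 144, RHS = 144 → holds here (LHS = RHS)
C. LHS = √(7) ≈ 2.646, RHS = √(3) + 2 ≈ 3.732 → fails here (LHS ≠ RHS)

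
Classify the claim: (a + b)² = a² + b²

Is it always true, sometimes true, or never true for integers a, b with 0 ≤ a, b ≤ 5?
Sometimes true

It holds at (a, b) = (2, 0) (both sides equal 4), but fails at (a, b) = (3, 1) (LHS = 16, RHS = 10).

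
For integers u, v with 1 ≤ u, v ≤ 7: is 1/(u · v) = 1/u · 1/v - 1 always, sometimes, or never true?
The claim fails for every pair in the range. For instance at (u, v) = (6, 4): LHS = 1/24, RHS = -23/24.

Answer: Never true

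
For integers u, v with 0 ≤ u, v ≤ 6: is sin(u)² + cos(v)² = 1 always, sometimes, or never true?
Sometimes true

It holds at (u, v) = (1, 1) (both sides equal 1), but fails at (u, v) = (5, 4) (LHS = cos(4)² + sin(5)² ≈ 1.347, RHS = 1).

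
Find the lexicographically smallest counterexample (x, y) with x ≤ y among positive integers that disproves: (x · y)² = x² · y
(x, y) = (1, 2)

At (1, 1): both sides equal 1, so it holds there.

Substituting (1, 2) into the claim:
LHS = (1 · 2)² = 4
RHS = 1² · 2 = 2

Since LHS ≠ RHS, this pair disproves the claim, and no lexicographically smaller pair (x ≤ y, positive integers) does.

For instance (3, 6) is also a counterexample (LHS = 324, RHS = 54), but it's lexicographically larger.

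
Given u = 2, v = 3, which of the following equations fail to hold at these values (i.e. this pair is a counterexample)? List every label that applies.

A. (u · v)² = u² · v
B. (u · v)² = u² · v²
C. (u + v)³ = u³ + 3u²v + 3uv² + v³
Evaluating each claim at the given values:
A. LHS = 36, RHS = 12 → fails here (LHS ≠ RHS)
B. LHS = 36, RHS = 36 → holds here (LHS = RHS)
C. LHS = 125, RHS = 125 → holds here (LHS = RHS)

Answer: A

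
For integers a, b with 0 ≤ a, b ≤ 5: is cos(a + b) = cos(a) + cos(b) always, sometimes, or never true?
The claim fails for every pair in the range. For instance at (a, b) = (5, 5): LHS = cos(10) ≈ -0.8391, RHS = 2·cos(5) ≈ 0.5673.

Answer: Never true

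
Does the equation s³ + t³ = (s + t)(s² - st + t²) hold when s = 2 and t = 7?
Substituting s = 2, t = 7:

LHS = 2³ + 7³ = 351
RHS = (2 + 7)(2² - 2·7 + 7²) = 351

LHS = RHS, so the equation holds at this point.

Answer: Holds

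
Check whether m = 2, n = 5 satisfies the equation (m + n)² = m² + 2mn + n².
Substituting m = 2, n = 5:

LHS = (2 + 5)² = 49
RHS = 2² + 2·2·5 + 5² = 49

LHS = RHS, so the equation holds at this point.

Answer: Holds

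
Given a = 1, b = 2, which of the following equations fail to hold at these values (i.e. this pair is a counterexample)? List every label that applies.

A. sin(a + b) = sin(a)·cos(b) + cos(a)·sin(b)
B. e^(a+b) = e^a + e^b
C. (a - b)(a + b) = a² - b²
Evaluating each claim at the given values:
A. LHS = sin(3) ≈ 0.1411, RHS = sin(1)·cos(2) + sin(2)·cos(1) ≈ 0.1411 → holds here (LHS = RHS)
B. LHS = e^3 ≈ 20.09, RHS = e + e^2 ≈ 10.11 → fails here (LHS ≠ RHS)
C. LHS = -3, RHS = -3 → holds here (LHS = RHS)

Answer: B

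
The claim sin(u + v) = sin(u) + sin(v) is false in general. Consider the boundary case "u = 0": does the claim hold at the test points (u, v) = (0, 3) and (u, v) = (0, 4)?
Yes, holds at both test points

At (0, 3): LHS = sin(3) ≈ 0.1411, RHS = sin(3) ≈ 0.1411 → equal
At (0, 4): LHS = sin(4) ≈ -0.7568, RHS = sin(4) ≈ -0.7568 → equal

So the claim does hold at both of these boundary points, even though it is not an identity.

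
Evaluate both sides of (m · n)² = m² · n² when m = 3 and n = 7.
LHS = (3 · 7)² = 441
RHS = 3² · 7² = 441

LHS = RHS: the two sides agree.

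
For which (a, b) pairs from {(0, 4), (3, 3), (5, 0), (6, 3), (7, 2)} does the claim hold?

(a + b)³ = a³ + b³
Testing each pair:
(0, 4): LHS = 64, RHS = 64 → holds
(3, 3): LHS = 216, RHS = 54 → fails
(5, 0): LHS = 125, RHS = 125 → holds
(6, 3): LHS = 729, RHS = 243 → fails
(7, 2): LHS = 729, RHS = 351 → fails

2 of 5 pairs satisfy the claim.

Answer: (0, 4), (5, 0)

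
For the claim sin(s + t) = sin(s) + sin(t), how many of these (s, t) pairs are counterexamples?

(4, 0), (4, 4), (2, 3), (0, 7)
Testing each pair:
(4, 0): LHS = sin(4) ≈ -0.7568, RHS = sin(4) ≈ -0.7568 → satisfies claim
(4, 4): LHS = sin(8) ≈ 0.9894, RHS = 2·sin(4) ≈ -1.514 → counterexample
(2, 3): LHS = sin(5) ≈ -0.9589, RHS = sin(3) + sin(2) ≈ 1.05 → counterexample
(0, 7): LHS = sin(7) ≈ 0.657, RHS = sin(7) ≈ 0.657 → satisfies claim

That makes 2 counterexamples.

Answer: 2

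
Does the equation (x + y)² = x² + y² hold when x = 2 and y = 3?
Fails

Substituting x = 2, y = 3:

LHS = (2 + 3)² = 25
RHS = 2² + 3² = 13

LHS ≠ RHS, so the equation does not hold at this point.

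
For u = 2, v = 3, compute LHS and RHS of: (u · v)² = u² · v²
LHS = (2 · 3)² = 36
RHS = 2² · 3² = 36

LHS = RHS: the two sides agree.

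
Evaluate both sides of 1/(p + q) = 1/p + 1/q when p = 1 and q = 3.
LHS = 1/(1 + 3) = 1/4
RHS = 1/1 + 1/3 = 4/3

LHS ≠ RHS, so the equation does not hold here.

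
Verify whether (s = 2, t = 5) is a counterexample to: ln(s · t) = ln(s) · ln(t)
Substituting s = 2, t = 5:
LHS = ln(2 · 5) = ln(10) ≈ 2.303
RHS = ln(2) · ln(5) ≈ 1.116

Since LHS ≠ RHS, this pair disproves the claim.

Answer: Yes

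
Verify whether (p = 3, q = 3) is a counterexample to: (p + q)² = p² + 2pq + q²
No

Substituting p = 3, q = 3:
LHS = (3 + 3)² = 36
RHS = 3² + 2·3·3 + 3² = 36

The sides agree, so this pair does not disprove the claim.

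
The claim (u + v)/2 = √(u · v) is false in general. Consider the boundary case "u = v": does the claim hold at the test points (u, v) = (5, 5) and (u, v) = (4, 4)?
At (5, 5): LHS = 5, RHS = 5 → equal
At (4, 4): LHS = 4, RHS = 4 → equal

So the claim does hold at both of these boundary points, even though it is not an identity.

Answer: Yes, holds at both test points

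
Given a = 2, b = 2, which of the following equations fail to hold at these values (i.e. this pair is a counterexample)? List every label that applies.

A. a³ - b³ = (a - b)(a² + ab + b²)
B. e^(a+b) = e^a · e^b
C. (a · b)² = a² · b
Evaluating each claim at the given values:
A. LHS = 0, RHS = 0 → holds here (LHS = RHS)
B. LHS = e^4 ≈ 54.6, RHS = e^4 ≈ 54.6 → holds here (LHS = RHS)
C. LHS = 16, RHS = 8 → fails here (LHS ≠ RHS)

Answer: C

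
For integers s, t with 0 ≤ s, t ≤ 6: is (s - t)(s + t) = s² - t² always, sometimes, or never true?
Always true

The identity holds for every pair in the range. For instance at (s, t) = (3, 3): both sides equal 0.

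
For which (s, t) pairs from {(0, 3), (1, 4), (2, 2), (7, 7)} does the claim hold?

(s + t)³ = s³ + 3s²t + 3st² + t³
All pairs

Testing each pair:
(0, 3): LHS = 27, RHS = 27 → holds
(1, 4): LHS = 125, RHS = 125 → holds
(2, 2): LHS = 64, RHS = 64 → holds
(7, 7): LHS = 2744, RHS = 2744 → holds

Every pair satisfies the claim.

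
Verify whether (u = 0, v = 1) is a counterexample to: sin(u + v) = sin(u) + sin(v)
No

Substituting u = 0, v = 1:
LHS = sin(0 + 1) = sin(1) ≈ 0.8415
RHS = sin(0) + sin(1) = sin(1) ≈ 0.8415

The sides agree, so this pair does not disprove the claim.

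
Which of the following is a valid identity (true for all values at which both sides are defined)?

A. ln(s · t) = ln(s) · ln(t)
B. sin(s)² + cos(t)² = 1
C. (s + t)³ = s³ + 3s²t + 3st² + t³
C

A: fails at (4, 4) — LHS = ln(16) ≈ 2.773, RHS = ln(4)² ≈ 1.922.
B: fails at (5, 8) — LHS = cos(8)² + sin(5)² ≈ 0.9407, RHS = 1.
C: holds — e.g. at (5, 5), both sides equal 1000.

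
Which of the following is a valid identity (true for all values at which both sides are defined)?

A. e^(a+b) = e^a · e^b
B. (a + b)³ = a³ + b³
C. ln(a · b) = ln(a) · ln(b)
A

A: holds — e.g. at (2, 4), both sides equal e^6 ≈ 403.4.
B: fails at (4, 4) — LHS = 512, RHS = 128.
C: fails at (3, 7) — LHS = ln(21) ≈ 3.045, RHS = ln(3)·ln(7) ≈ 2.138.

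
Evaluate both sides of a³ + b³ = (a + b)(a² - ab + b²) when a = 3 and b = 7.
LHS = 3³ + 7³ = 370
RHS = (3 + 7)(3² - 3·7 + 7²) = 370

LHS = RHS: the two sides agree.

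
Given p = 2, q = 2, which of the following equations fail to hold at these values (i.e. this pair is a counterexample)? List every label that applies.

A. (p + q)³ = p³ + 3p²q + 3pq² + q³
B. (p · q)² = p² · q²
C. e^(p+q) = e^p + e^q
C

Evaluating each claim at the given values:
A. LHS = 64, RHS = 64 → holds here (LHS = RHS)
B. LHS = 16, RHS = 16 → holds here (LHS = RHS)
C. LHS = e^4 ≈ 54.6, RHS = 2·e^2 ≈ 14.78 → fails here (LHS ≠ RHS)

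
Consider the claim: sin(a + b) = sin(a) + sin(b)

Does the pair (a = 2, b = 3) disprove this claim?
Substituting a = 2, b = 3:
LHS = sin(2 + 3) = sin(5) ≈ -0.9589
RHS = sin(2) + sin(3) ≈ 1.05

Since LHS ≠ RHS, this pair disproves the claim.

Answer: Yes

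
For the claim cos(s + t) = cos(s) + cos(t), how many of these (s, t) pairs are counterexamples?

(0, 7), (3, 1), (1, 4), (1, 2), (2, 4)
Testing each pair:
(0, 7): LHS = cos(7) ≈ 0.7539, RHS = cos(7) + 1 ≈ 1.754 → counterexample
(3, 1): LHS = cos(4) ≈ -0.6536, RHS = cos(3) + cos(1) ≈ -0.4497 → counterexample
(1, 4): LHS = cos(5) ≈ 0.2837, RHS = cos(4) + cos(1) ≈ -0.1133 → counterexample
(1, 2): LHS = cos(3) ≈ -0.99, RHS = cos(2) + cos(1) ≈ 0.1242 → counterexample
(2, 4): LHS = cos(6) ≈ 0.9602, RHS = cos(4) + cos(2) ≈ -1.07 → counterexample

That makes 5 counterexamples.

Answer: 5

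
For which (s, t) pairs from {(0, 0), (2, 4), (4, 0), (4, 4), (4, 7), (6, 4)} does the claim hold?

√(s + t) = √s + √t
(0, 0), (4, 0)

Testing each pair:
(0, 0): LHS = 0, RHS = 0 → holds
(2, 4): LHS = √(6) ≈ 2.449, RHS = √(2) + 2 ≈ 3.414 → fails
(4, 0): LHS = 2, RHS = 2 → holds
(4, 4): LHS = 2·√(2) ≈ 2.828, RHS = 4 → fails
(4, 7): LHS = √(11) ≈ 3.317, RHS = 2 + √(7) ≈ 4.646 → fails
(6, 4): LHS = √(10) ≈ 3.162, RHS = 2 + √(6) ≈ 4.449 → fails

2 of 6 pairs satisfy the claim.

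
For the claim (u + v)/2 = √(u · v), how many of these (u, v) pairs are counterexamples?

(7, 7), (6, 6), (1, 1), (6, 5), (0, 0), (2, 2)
Testing each pair:
(7, 7): LHS = 7, RHS = 7 → satisfies claim
(6, 6): LHS = 6, RHS = 6 → satisfies claim
(1, 1): LHS = 1, RHS = 1 → satisfies claim
(6, 5): LHS = 11/2, RHS = √(30) ≈ 5.477 → counterexample
(0, 0): LHS = 0, RHS = 0 → satisfies claim
(2, 2): LHS = 2, RHS = 2 → satisfies claim

That makes 1 counterexample.

Answer: 1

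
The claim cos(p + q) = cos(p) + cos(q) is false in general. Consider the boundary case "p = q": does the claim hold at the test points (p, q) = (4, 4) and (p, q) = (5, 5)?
No, fails at both test points

At (4, 4): LHS = cos(8) ≈ -0.1455 ≠ RHS = 2·cos(4) ≈ -1.307
At (5, 5): LHS = cos(10) ≈ -0.8391 ≠ RHS = 2·cos(5) ≈ 0.5673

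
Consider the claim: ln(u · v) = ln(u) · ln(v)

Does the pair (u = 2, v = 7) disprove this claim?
Yes

Substituting u = 2, v = 7:
LHS = ln(2 · 7) = ln(14) ≈ 2.639
RHS = ln(2) · ln(7) ≈ 1.349

Since LHS ≠ RHS, this pair disproves the claim.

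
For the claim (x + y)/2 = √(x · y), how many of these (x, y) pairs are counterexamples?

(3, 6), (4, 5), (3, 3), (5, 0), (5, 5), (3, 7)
4

Testing each pair:
(3, 6): LHS = 9/2, RHS = 3·√(2) ≈ 4.243 → counterexample
(4, 5): LHS = 9/2, RHS = 2·√(5) ≈ 4.472 → counterexample
(3, 3): LHS = 3, RHS = 3 → satisfies claim
(5, 0): LHS = 5/2, RHS = 0 → counterexample
(5, 5): LHS = 5, RHS = 5 → satisfies claim
(3, 7): LHS = 5, RHS = √(21) ≈ 4.583 → counterexample

That makes 4 counterexamples.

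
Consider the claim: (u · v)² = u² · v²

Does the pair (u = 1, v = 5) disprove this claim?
No

Substituting u = 1, v = 5:
LHS = (1 · 5)² = 25
RHS = 1² · 5² = 25

The sides agree, so this pair does not disprove the claim.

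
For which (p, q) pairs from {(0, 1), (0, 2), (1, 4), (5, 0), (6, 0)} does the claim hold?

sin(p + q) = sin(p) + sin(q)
Testing each pair:
(0, 1): LHS = sin(1) ≈ 0.8415, RHS = sin(1) ≈ 0.8415 → holds
(0, 2): LHS = sin(2) ≈ 0.9093, RHS = sin(2) ≈ 0.9093 → holds
(1, 4): LHS = sin(5) ≈ -0.9589, RHS = sin(4) + sin(1) ≈ 0.08467 → fails
(5, 0): LHS = sin(5) ≈ -0.9589, RHS = sin(5) ≈ -0.9589 → holds
(6, 0): LHS = sin(6) ≈ -0.2794, RHS = sin(6) ≈ -0.2794 → holds

4 of 5 pairs satisfy the claim.

Answer: (0, 1), (0, 2), (5, 0), (6, 0)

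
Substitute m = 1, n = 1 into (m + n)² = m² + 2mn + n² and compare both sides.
LHS = (1 + 1)² = 4
RHS = 1² + 2·1·1 + 1² = 4

LHS = RHS: the two sides agree.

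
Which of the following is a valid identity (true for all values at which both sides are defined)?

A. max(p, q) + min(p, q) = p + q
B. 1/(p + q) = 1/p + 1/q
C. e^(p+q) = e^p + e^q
A: holds — e.g. at (2, 5), both sides equal 7.
B: fails at (6, 7) — LHS = 1/13, RHS = 13/42.
C: fails at (3, 3) — LHS = e^6 ≈ 403.4, RHS = 2·e^3 ≈ 40.17.

Answer: A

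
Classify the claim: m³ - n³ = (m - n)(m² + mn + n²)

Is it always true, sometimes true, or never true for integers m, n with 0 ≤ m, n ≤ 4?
The identity holds for every pair in the range. For instance at (m, n) = (3, 2): both sides equal 19.

Answer: Always true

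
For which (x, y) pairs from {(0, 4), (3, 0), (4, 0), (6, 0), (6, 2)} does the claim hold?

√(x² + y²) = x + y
(0, 4), (3, 0), (4, 0), (6, 0)

Testing each pair:
(0, 4): LHS = 4, RHS = 4 → holds
(3, 0): LHS = 3, RHS = 3 → holds
(4, 0): LHS = 4, RHS = 4 → holds
(6, 0): LHS = 6, RHS = 6 → holds
(6, 2): LHS = 2·√(10) ≈ 6.325, RHS = 8 → fails

4 of 5 pairs satisfy the claim.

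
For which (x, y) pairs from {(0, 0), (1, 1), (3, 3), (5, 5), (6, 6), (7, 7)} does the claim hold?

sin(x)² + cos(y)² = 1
All pairs

Testing each pair:
(0, 0): LHS = 1, RHS = 1 → holds
(1, 1): LHS = cos(1)² + sin(1)² = 1, RHS = 1 → holds
(3, 3): LHS = sin(3)² + cos(3)² = 1, RHS = 1 → holds
(5, 5): LHS = cos(5)² + sin(5)² = 1, RHS = 1 → holds
(6, 6): LHS = sin(6)² + cos(6)² = 1, RHS = 1 → holds
(7, 7): LHS = sin(7)² + cos(7)² = 1, RHS = 1 → holds

Every pair satisfies the claim.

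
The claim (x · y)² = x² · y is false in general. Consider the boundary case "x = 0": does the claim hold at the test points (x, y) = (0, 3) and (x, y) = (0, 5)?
At (0, 3): LHS = 0, RHS = 0 → equal
At (0, 5): LHS = 0, RHS = 0 → equal

So the claim does hold at both of these boundary points, even though it is not an identity.

Answer: Yes, holds at both test points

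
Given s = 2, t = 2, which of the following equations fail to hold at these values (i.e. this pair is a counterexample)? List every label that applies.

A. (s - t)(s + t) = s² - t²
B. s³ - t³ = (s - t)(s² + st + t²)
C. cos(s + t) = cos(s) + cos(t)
Evaluating each claim at the given values:
A. LHS = 0, RHS = 0 → holds here (LHS = RHS)
B. LHS = 0, RHS = 0 → holds here (LHS = RHS)
C. LHS = cos(4) ≈ -0.6536, RHS = 2·cos(2) ≈ -0.8323 → fails here (LHS ≠ RHS)

Answer: C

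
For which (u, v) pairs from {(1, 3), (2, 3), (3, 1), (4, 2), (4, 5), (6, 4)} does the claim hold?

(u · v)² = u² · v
(3, 1)

Testing each pair:
(1, 3): LHS = 9, RHS = 3 → fails
(2, 3): LHS = 36, RHS = 12 → fails
(3, 1): LHS = 9, RHS = 9 → holds
(4, 2): LHS = 64, RHS = 32 → fails
(4, 5): LHS = 400, RHS = 80 → fails
(6, 4): LHS = 576, RHS = 144 → fails

1 of 6 pairs satisfies the claim.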